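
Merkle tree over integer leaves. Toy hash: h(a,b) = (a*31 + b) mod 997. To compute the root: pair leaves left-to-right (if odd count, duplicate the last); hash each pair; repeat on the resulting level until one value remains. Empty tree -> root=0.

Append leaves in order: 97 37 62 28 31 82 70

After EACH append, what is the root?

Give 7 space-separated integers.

After append 97 (leaves=[97]):
  L0: [97]
  root=97
After append 37 (leaves=[97, 37]):
  L0: [97, 37]
  L1: h(97,37)=(97*31+37)%997=53 -> [53]
  root=53
After append 62 (leaves=[97, 37, 62]):
  L0: [97, 37, 62]
  L1: h(97,37)=(97*31+37)%997=53 h(62,62)=(62*31+62)%997=987 -> [53, 987]
  L2: h(53,987)=(53*31+987)%997=636 -> [636]
  root=636
After append 28 (leaves=[97, 37, 62, 28]):
  L0: [97, 37, 62, 28]
  L1: h(97,37)=(97*31+37)%997=53 h(62,28)=(62*31+28)%997=953 -> [53, 953]
  L2: h(53,953)=(53*31+953)%997=602 -> [602]
  root=602
After append 31 (leaves=[97, 37, 62, 28, 31]):
  L0: [97, 37, 62, 28, 31]
  L1: h(97,37)=(97*31+37)%997=53 h(62,28)=(62*31+28)%997=953 h(31,31)=(31*31+31)%997=992 -> [53, 953, 992]
  L2: h(53,953)=(53*31+953)%997=602 h(992,992)=(992*31+992)%997=837 -> [602, 837]
  L3: h(602,837)=(602*31+837)%997=556 -> [556]
  root=556
After append 82 (leaves=[97, 37, 62, 28, 31, 82]):
  L0: [97, 37, 62, 28, 31, 82]
  L1: h(97,37)=(97*31+37)%997=53 h(62,28)=(62*31+28)%997=953 h(31,82)=(31*31+82)%997=46 -> [53, 953, 46]
  L2: h(53,953)=(53*31+953)%997=602 h(46,46)=(46*31+46)%997=475 -> [602, 475]
  L3: h(602,475)=(602*31+475)%997=194 -> [194]
  root=194
After append 70 (leaves=[97, 37, 62, 28, 31, 82, 70]):
  L0: [97, 37, 62, 28, 31, 82, 70]
  L1: h(97,37)=(97*31+37)%997=53 h(62,28)=(62*31+28)%997=953 h(31,82)=(31*31+82)%997=46 h(70,70)=(70*31+70)%997=246 -> [53, 953, 46, 246]
  L2: h(53,953)=(53*31+953)%997=602 h(46,246)=(46*31+246)%997=675 -> [602, 675]
  L3: h(602,675)=(602*31+675)%997=394 -> [394]
  root=394

Answer: 97 53 636 602 556 194 394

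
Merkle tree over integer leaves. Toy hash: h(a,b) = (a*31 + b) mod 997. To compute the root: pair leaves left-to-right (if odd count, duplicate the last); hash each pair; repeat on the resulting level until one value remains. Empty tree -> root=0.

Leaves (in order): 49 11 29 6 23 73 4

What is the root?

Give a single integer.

Answer: 460

Derivation:
L0: [49, 11, 29, 6, 23, 73, 4]
L1: h(49,11)=(49*31+11)%997=533 h(29,6)=(29*31+6)%997=905 h(23,73)=(23*31+73)%997=786 h(4,4)=(4*31+4)%997=128 -> [533, 905, 786, 128]
L2: h(533,905)=(533*31+905)%997=479 h(786,128)=(786*31+128)%997=566 -> [479, 566]
L3: h(479,566)=(479*31+566)%997=460 -> [460]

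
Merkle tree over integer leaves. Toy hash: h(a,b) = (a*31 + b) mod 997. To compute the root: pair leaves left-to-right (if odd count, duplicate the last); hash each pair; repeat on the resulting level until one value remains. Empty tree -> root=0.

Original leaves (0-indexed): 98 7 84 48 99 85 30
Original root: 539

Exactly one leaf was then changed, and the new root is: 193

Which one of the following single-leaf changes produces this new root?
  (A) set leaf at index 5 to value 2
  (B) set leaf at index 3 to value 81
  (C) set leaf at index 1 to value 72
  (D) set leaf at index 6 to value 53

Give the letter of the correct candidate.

Original leaves: [98, 7, 84, 48, 99, 85, 30]
Target new root: 193
Try each candidate change and compute the resulting root:
Candidate A: set leaf[5] = 2 -> leaves = [98, 7, 84, 48, 99, 2, 30]
  L0: [98, 7, 84, 48, 99, 2, 30]
  L1: h(98,7)=(98*31+7)%997=54 h(84,48)=(84*31+48)%997=658 h(99,2)=(99*31+2)%997=80 h(30,30)=(30*31+30)%997=960 -> [54, 658, 80, 960]
  L2: h(54,658)=(54*31+658)%997=338 h(80,960)=(80*31+960)%997=449 -> [338, 449]
  L3: h(338,449)=(338*31+449)%997=957 -> [957]
  root = 957 != target 193
Candidate B: set leaf[3] = 81 -> leaves = [98, 7, 84, 81, 99, 85, 30]
  L0: [98, 7, 84, 81, 99, 85, 30]
  L1: h(98,7)=(98*31+7)%997=54 h(84,81)=(84*31+81)%997=691 h(99,85)=(99*31+85)%997=163 h(30,30)=(30*31+30)%997=960 -> [54, 691, 163, 960]
  L2: h(54,691)=(54*31+691)%997=371 h(163,960)=(163*31+960)%997=31 -> [371, 31]
  L3: h(371,31)=(371*31+31)%997=565 -> [565]
  root = 565 != target 193
Candidate C: set leaf[1] = 72 -> leaves = [98, 72, 84, 48, 99, 85, 30]
  L0: [98, 72, 84, 48, 99, 85, 30]
  L1: h(98,72)=(98*31+72)%997=119 h(84,48)=(84*31+48)%997=658 h(99,85)=(99*31+85)%997=163 h(30,30)=(30*31+30)%997=960 -> [119, 658, 163, 960]
  L2: h(119,658)=(119*31+658)%997=359 h(163,960)=(163*31+960)%997=31 -> [359, 31]
  L3: h(359,31)=(359*31+31)%997=193 -> [193]
  root = 193 == target 193  ** MATCH **
Candidate D: set leaf[6] = 53 -> leaves = [98, 7, 84, 48, 99, 85, 53]
  L0: [98, 7, 84, 48, 99, 85, 53]
  L1: h(98,7)=(98*31+7)%997=54 h(84,48)=(84*31+48)%997=658 h(99,85)=(99*31+85)%997=163 h(53,53)=(53*31+53)%997=699 -> [54, 658, 163, 699]
  L2: h(54,658)=(54*31+658)%997=338 h(163,699)=(163*31+699)%997=767 -> [338, 767]
  L3: h(338,767)=(338*31+767)%997=278 -> [278]
  root = 278 != target 193
Candidate C produces the target root.

Answer: C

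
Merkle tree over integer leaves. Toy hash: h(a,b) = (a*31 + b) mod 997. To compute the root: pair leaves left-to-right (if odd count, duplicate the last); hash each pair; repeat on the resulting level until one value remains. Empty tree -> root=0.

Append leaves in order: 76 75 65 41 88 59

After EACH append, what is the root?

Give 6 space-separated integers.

After append 76 (leaves=[76]):
  L0: [76]
  root=76
After append 75 (leaves=[76, 75]):
  L0: [76, 75]
  L1: h(76,75)=(76*31+75)%997=437 -> [437]
  root=437
After append 65 (leaves=[76, 75, 65]):
  L0: [76, 75, 65]
  L1: h(76,75)=(76*31+75)%997=437 h(65,65)=(65*31+65)%997=86 -> [437, 86]
  L2: h(437,86)=(437*31+86)%997=672 -> [672]
  root=672
After append 41 (leaves=[76, 75, 65, 41]):
  L0: [76, 75, 65, 41]
  L1: h(76,75)=(76*31+75)%997=437 h(65,41)=(65*31+41)%997=62 -> [437, 62]
  L2: h(437,62)=(437*31+62)%997=648 -> [648]
  root=648
After append 88 (leaves=[76, 75, 65, 41, 88]):
  L0: [76, 75, 65, 41, 88]
  L1: h(76,75)=(76*31+75)%997=437 h(65,41)=(65*31+41)%997=62 h(88,88)=(88*31+88)%997=822 -> [437, 62, 822]
  L2: h(437,62)=(437*31+62)%997=648 h(822,822)=(822*31+822)%997=382 -> [648, 382]
  L3: h(648,382)=(648*31+382)%997=530 -> [530]
  root=530
After append 59 (leaves=[76, 75, 65, 41, 88, 59]):
  L0: [76, 75, 65, 41, 88, 59]
  L1: h(76,75)=(76*31+75)%997=437 h(65,41)=(65*31+41)%997=62 h(88,59)=(88*31+59)%997=793 -> [437, 62, 793]
  L2: h(437,62)=(437*31+62)%997=648 h(793,793)=(793*31+793)%997=451 -> [648, 451]
  L3: h(648,451)=(648*31+451)%997=599 -> [599]
  root=599

Answer: 76 437 672 648 530 599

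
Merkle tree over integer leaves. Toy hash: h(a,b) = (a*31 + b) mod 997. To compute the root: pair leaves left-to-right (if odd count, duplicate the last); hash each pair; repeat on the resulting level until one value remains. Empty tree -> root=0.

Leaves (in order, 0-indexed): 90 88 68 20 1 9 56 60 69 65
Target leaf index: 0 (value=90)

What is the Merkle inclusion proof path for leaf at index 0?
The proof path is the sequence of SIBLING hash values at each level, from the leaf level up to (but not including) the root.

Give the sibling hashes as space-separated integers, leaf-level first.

Answer: 88 134 45 685

Derivation:
L0 (leaves): [90, 88, 68, 20, 1, 9, 56, 60, 69, 65], target index=0
L1: h(90,88)=(90*31+88)%997=884 [pair 0] h(68,20)=(68*31+20)%997=134 [pair 1] h(1,9)=(1*31+9)%997=40 [pair 2] h(56,60)=(56*31+60)%997=799 [pair 3] h(69,65)=(69*31+65)%997=210 [pair 4] -> [884, 134, 40, 799, 210]
  Sibling for proof at L0: 88
L2: h(884,134)=(884*31+134)%997=619 [pair 0] h(40,799)=(40*31+799)%997=45 [pair 1] h(210,210)=(210*31+210)%997=738 [pair 2] -> [619, 45, 738]
  Sibling for proof at L1: 134
L3: h(619,45)=(619*31+45)%997=291 [pair 0] h(738,738)=(738*31+738)%997=685 [pair 1] -> [291, 685]
  Sibling for proof at L2: 45
L4: h(291,685)=(291*31+685)%997=733 [pair 0] -> [733]
  Sibling for proof at L3: 685
Root: 733
Proof path (sibling hashes from leaf to root): [88, 134, 45, 685]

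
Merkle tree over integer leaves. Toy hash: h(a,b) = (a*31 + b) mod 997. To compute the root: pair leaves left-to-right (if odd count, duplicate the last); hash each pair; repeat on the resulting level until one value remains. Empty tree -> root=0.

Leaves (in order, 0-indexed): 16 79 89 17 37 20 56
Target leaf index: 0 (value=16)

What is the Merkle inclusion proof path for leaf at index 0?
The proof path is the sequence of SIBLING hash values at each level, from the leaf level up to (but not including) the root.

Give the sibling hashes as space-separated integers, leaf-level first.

Answer: 79 782 83

Derivation:
L0 (leaves): [16, 79, 89, 17, 37, 20, 56], target index=0
L1: h(16,79)=(16*31+79)%997=575 [pair 0] h(89,17)=(89*31+17)%997=782 [pair 1] h(37,20)=(37*31+20)%997=170 [pair 2] h(56,56)=(56*31+56)%997=795 [pair 3] -> [575, 782, 170, 795]
  Sibling for proof at L0: 79
L2: h(575,782)=(575*31+782)%997=661 [pair 0] h(170,795)=(170*31+795)%997=83 [pair 1] -> [661, 83]
  Sibling for proof at L1: 782
L3: h(661,83)=(661*31+83)%997=634 [pair 0] -> [634]
  Sibling for proof at L2: 83
Root: 634
Proof path (sibling hashes from leaf to root): [79, 782, 83]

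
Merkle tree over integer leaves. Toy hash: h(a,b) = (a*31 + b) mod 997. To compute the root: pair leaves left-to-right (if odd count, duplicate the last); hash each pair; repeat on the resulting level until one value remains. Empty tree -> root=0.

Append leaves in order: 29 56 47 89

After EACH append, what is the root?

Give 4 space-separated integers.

After append 29 (leaves=[29]):
  L0: [29]
  root=29
After append 56 (leaves=[29, 56]):
  L0: [29, 56]
  L1: h(29,56)=(29*31+56)%997=955 -> [955]
  root=955
After append 47 (leaves=[29, 56, 47]):
  L0: [29, 56, 47]
  L1: h(29,56)=(29*31+56)%997=955 h(47,47)=(47*31+47)%997=507 -> [955, 507]
  L2: h(955,507)=(955*31+507)%997=202 -> [202]
  root=202
After append 89 (leaves=[29, 56, 47, 89]):
  L0: [29, 56, 47, 89]
  L1: h(29,56)=(29*31+56)%997=955 h(47,89)=(47*31+89)%997=549 -> [955, 549]
  L2: h(955,549)=(955*31+549)%997=244 -> [244]
  root=244

Answer: 29 955 202 244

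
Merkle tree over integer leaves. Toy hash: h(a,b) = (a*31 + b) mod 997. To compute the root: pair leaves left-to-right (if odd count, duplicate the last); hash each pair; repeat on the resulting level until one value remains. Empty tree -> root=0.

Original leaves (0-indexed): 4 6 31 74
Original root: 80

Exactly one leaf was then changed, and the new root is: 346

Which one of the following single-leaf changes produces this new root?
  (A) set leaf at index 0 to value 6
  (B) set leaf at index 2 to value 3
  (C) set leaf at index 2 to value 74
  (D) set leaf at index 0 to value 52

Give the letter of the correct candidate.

Answer: D

Derivation:
Original leaves: [4, 6, 31, 74]
Target new root: 346
Try each candidate change and compute the resulting root:
Candidate A: set leaf[0] = 6 -> leaves = [6, 6, 31, 74]
  L0: [6, 6, 31, 74]
  L1: h(6,6)=(6*31+6)%997=192 h(31,74)=(31*31+74)%997=38 -> [192, 38]
  L2: h(192,38)=(192*31+38)%997=8 -> [8]
  root = 8 != target 346
Candidate B: set leaf[2] = 3 -> leaves = [4, 6, 3, 74]
  L0: [4, 6, 3, 74]
  L1: h(4,6)=(4*31+6)%997=130 h(3,74)=(3*31+74)%997=167 -> [130, 167]
  L2: h(130,167)=(130*31+167)%997=209 -> [209]
  root = 209 != target 346
Candidate C: set leaf[2] = 74 -> leaves = [4, 6, 74, 74]
  L0: [4, 6, 74, 74]
  L1: h(4,6)=(4*31+6)%997=130 h(74,74)=(74*31+74)%997=374 -> [130, 374]
  L2: h(130,374)=(130*31+374)%997=416 -> [416]
  root = 416 != target 346
Candidate D: set leaf[0] = 52 -> leaves = [52, 6, 31, 74]
  L0: [52, 6, 31, 74]
  L1: h(52,6)=(52*31+6)%997=621 h(31,74)=(31*31+74)%997=38 -> [621, 38]
  L2: h(621,38)=(621*31+38)%997=346 -> [346]
  root = 346 == target 346  ** MATCH **
Candidate D produces the target root.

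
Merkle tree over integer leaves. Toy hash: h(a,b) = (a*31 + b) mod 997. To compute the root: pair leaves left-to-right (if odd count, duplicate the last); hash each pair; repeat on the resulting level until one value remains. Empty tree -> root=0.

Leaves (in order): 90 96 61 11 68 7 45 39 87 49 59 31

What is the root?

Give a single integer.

L0: [90, 96, 61, 11, 68, 7, 45, 39, 87, 49, 59, 31]
L1: h(90,96)=(90*31+96)%997=892 h(61,11)=(61*31+11)%997=905 h(68,7)=(68*31+7)%997=121 h(45,39)=(45*31+39)%997=437 h(87,49)=(87*31+49)%997=752 h(59,31)=(59*31+31)%997=863 -> [892, 905, 121, 437, 752, 863]
L2: h(892,905)=(892*31+905)%997=641 h(121,437)=(121*31+437)%997=200 h(752,863)=(752*31+863)%997=247 -> [641, 200, 247]
L3: h(641,200)=(641*31+200)%997=131 h(247,247)=(247*31+247)%997=925 -> [131, 925]
L4: h(131,925)=(131*31+925)%997=1 -> [1]

Answer: 1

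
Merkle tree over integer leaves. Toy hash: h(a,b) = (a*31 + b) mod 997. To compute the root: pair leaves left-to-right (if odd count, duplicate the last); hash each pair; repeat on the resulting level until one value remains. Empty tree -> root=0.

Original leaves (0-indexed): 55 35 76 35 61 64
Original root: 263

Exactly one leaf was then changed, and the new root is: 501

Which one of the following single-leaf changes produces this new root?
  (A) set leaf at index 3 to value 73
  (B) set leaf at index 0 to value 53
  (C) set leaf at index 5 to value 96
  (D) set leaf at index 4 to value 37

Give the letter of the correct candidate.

Original leaves: [55, 35, 76, 35, 61, 64]
Target new root: 501
Try each candidate change and compute the resulting root:
Candidate A: set leaf[3] = 73 -> leaves = [55, 35, 76, 73, 61, 64]
  L0: [55, 35, 76, 73, 61, 64]
  L1: h(55,35)=(55*31+35)%997=743 h(76,73)=(76*31+73)%997=435 h(61,64)=(61*31+64)%997=958 -> [743, 435, 958]
  L2: h(743,435)=(743*31+435)%997=537 h(958,958)=(958*31+958)%997=746 -> [537, 746]
  L3: h(537,746)=(537*31+746)%997=444 -> [444]
  root = 444 != target 501
Candidate B: set leaf[0] = 53 -> leaves = [53, 35, 76, 35, 61, 64]
  L0: [53, 35, 76, 35, 61, 64]
  L1: h(53,35)=(53*31+35)%997=681 h(76,35)=(76*31+35)%997=397 h(61,64)=(61*31+64)%997=958 -> [681, 397, 958]
  L2: h(681,397)=(681*31+397)%997=571 h(958,958)=(958*31+958)%997=746 -> [571, 746]
  L3: h(571,746)=(571*31+746)%997=501 -> [501]
  root = 501 == target 501  ** MATCH **
Candidate C: set leaf[5] = 96 -> leaves = [55, 35, 76, 35, 61, 96]
  L0: [55, 35, 76, 35, 61, 96]
  L1: h(55,35)=(55*31+35)%997=743 h(76,35)=(76*31+35)%997=397 h(61,96)=(61*31+96)%997=990 -> [743, 397, 990]
  L2: h(743,397)=(743*31+397)%997=499 h(990,990)=(990*31+990)%997=773 -> [499, 773]
  L3: h(499,773)=(499*31+773)%997=290 -> [290]
  root = 290 != target 501
Candidate D: set leaf[4] = 37 -> leaves = [55, 35, 76, 35, 37, 64]
  L0: [55, 35, 76, 35, 37, 64]
  L1: h(55,35)=(55*31+35)%997=743 h(76,35)=(76*31+35)%997=397 h(37,64)=(37*31+64)%997=214 -> [743, 397, 214]
  L2: h(743,397)=(743*31+397)%997=499 h(214,214)=(214*31+214)%997=866 -> [499, 866]
  L3: h(499,866)=(499*31+866)%997=383 -> [383]
  root = 383 != target 501
Candidate B produces the target root.

Answer: B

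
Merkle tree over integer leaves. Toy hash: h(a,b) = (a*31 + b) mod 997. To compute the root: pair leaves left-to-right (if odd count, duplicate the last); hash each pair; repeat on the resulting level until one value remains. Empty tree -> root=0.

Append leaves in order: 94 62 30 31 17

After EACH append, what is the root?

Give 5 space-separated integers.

After append 94 (leaves=[94]):
  L0: [94]
  root=94
After append 62 (leaves=[94, 62]):
  L0: [94, 62]
  L1: h(94,62)=(94*31+62)%997=982 -> [982]
  root=982
After append 30 (leaves=[94, 62, 30]):
  L0: [94, 62, 30]
  L1: h(94,62)=(94*31+62)%997=982 h(30,30)=(30*31+30)%997=960 -> [982, 960]
  L2: h(982,960)=(982*31+960)%997=495 -> [495]
  root=495
After append 31 (leaves=[94, 62, 30, 31]):
  L0: [94, 62, 30, 31]
  L1: h(94,62)=(94*31+62)%997=982 h(30,31)=(30*31+31)%997=961 -> [982, 961]
  L2: h(982,961)=(982*31+961)%997=496 -> [496]
  root=496
After append 17 (leaves=[94, 62, 30, 31, 17]):
  L0: [94, 62, 30, 31, 17]
  L1: h(94,62)=(94*31+62)%997=982 h(30,31)=(30*31+31)%997=961 h(17,17)=(17*31+17)%997=544 -> [982, 961, 544]
  L2: h(982,961)=(982*31+961)%997=496 h(544,544)=(544*31+544)%997=459 -> [496, 459]
  L3: h(496,459)=(496*31+459)%997=880 -> [880]
  root=880

Answer: 94 982 495 496 880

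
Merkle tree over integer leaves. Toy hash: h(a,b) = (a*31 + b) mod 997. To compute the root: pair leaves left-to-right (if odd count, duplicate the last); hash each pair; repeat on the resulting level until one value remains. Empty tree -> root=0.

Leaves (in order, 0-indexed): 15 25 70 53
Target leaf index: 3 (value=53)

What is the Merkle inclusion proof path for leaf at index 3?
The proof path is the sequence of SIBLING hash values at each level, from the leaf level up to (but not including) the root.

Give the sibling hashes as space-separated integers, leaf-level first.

Answer: 70 490

Derivation:
L0 (leaves): [15, 25, 70, 53], target index=3
L1: h(15,25)=(15*31+25)%997=490 [pair 0] h(70,53)=(70*31+53)%997=229 [pair 1] -> [490, 229]
  Sibling for proof at L0: 70
L2: h(490,229)=(490*31+229)%997=464 [pair 0] -> [464]
  Sibling for proof at L1: 490
Root: 464
Proof path (sibling hashes from leaf to root): [70, 490]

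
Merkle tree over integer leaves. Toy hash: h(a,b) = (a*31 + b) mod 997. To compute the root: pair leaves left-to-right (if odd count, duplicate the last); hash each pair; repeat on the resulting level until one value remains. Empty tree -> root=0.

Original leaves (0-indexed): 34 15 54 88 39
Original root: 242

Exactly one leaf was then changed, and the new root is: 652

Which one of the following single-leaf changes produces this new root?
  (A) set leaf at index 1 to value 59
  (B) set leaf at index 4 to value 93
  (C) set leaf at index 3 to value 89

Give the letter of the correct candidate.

Answer: A

Derivation:
Original leaves: [34, 15, 54, 88, 39]
Target new root: 652
Try each candidate change and compute the resulting root:
Candidate A: set leaf[1] = 59 -> leaves = [34, 59, 54, 88, 39]
  L0: [34, 59, 54, 88, 39]
  L1: h(34,59)=(34*31+59)%997=116 h(54,88)=(54*31+88)%997=765 h(39,39)=(39*31+39)%997=251 -> [116, 765, 251]
  L2: h(116,765)=(116*31+765)%997=373 h(251,251)=(251*31+251)%997=56 -> [373, 56]
  L3: h(373,56)=(373*31+56)%997=652 -> [652]
  root = 652 == target 652  ** MATCH **
Candidate B: set leaf[4] = 93 -> leaves = [34, 15, 54, 88, 93]
  L0: [34, 15, 54, 88, 93]
  L1: h(34,15)=(34*31+15)%997=72 h(54,88)=(54*31+88)%997=765 h(93,93)=(93*31+93)%997=982 -> [72, 765, 982]
  L2: h(72,765)=(72*31+765)%997=6 h(982,982)=(982*31+982)%997=517 -> [6, 517]
  L3: h(6,517)=(6*31+517)%997=703 -> [703]
  root = 703 != target 652
Candidate C: set leaf[3] = 89 -> leaves = [34, 15, 54, 89, 39]
  L0: [34, 15, 54, 89, 39]
  L1: h(34,15)=(34*31+15)%997=72 h(54,89)=(54*31+89)%997=766 h(39,39)=(39*31+39)%997=251 -> [72, 766, 251]
  L2: h(72,766)=(72*31+766)%997=7 h(251,251)=(251*31+251)%997=56 -> [7, 56]
  L3: h(7,56)=(7*31+56)%997=273 -> [273]
  root = 273 != target 652
Candidate A produces the target root.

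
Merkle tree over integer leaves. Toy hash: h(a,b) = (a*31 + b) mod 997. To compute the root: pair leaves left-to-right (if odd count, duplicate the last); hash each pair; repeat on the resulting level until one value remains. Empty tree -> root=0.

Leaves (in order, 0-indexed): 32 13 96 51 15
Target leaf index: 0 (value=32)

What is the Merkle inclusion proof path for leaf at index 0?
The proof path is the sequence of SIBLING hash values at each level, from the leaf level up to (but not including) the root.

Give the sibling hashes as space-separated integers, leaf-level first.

L0 (leaves): [32, 13, 96, 51, 15], target index=0
L1: h(32,13)=(32*31+13)%997=8 [pair 0] h(96,51)=(96*31+51)%997=36 [pair 1] h(15,15)=(15*31+15)%997=480 [pair 2] -> [8, 36, 480]
  Sibling for proof at L0: 13
L2: h(8,36)=(8*31+36)%997=284 [pair 0] h(480,480)=(480*31+480)%997=405 [pair 1] -> [284, 405]
  Sibling for proof at L1: 36
L3: h(284,405)=(284*31+405)%997=236 [pair 0] -> [236]
  Sibling for proof at L2: 405
Root: 236
Proof path (sibling hashes from leaf to root): [13, 36, 405]

Answer: 13 36 405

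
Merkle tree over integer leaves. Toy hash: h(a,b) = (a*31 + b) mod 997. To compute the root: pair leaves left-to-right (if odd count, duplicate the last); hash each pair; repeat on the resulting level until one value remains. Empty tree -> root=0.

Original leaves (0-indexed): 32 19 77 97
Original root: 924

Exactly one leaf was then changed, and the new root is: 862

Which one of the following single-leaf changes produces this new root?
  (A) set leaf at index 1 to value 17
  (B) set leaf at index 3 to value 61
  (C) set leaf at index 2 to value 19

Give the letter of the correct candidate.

Original leaves: [32, 19, 77, 97]
Target new root: 862
Try each candidate change and compute the resulting root:
Candidate A: set leaf[1] = 17 -> leaves = [32, 17, 77, 97]
  L0: [32, 17, 77, 97]
  L1: h(32,17)=(32*31+17)%997=12 h(77,97)=(77*31+97)%997=490 -> [12, 490]
  L2: h(12,490)=(12*31+490)%997=862 -> [862]
  root = 862 == target 862  ** MATCH **
Candidate B: set leaf[3] = 61 -> leaves = [32, 19, 77, 61]
  L0: [32, 19, 77, 61]
  L1: h(32,19)=(32*31+19)%997=14 h(77,61)=(77*31+61)%997=454 -> [14, 454]
  L2: h(14,454)=(14*31+454)%997=888 -> [888]
  root = 888 != target 862
Candidate C: set leaf[2] = 19 -> leaves = [32, 19, 19, 97]
  L0: [32, 19, 19, 97]
  L1: h(32,19)=(32*31+19)%997=14 h(19,97)=(19*31+97)%997=686 -> [14, 686]
  L2: h(14,686)=(14*31+686)%997=123 -> [123]
  root = 123 != target 862
Candidate A produces the target root.

Answer: A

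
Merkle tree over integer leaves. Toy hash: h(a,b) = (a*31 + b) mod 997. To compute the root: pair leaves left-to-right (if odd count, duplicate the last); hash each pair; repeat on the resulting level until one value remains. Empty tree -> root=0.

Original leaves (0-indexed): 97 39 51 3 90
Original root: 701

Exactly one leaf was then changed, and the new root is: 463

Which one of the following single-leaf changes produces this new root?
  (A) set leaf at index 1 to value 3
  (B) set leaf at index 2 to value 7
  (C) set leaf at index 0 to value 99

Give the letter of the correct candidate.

Answer: C

Derivation:
Original leaves: [97, 39, 51, 3, 90]
Target new root: 463
Try each candidate change and compute the resulting root:
Candidate A: set leaf[1] = 3 -> leaves = [97, 3, 51, 3, 90]
  L0: [97, 3, 51, 3, 90]
  L1: h(97,3)=(97*31+3)%997=19 h(51,3)=(51*31+3)%997=587 h(90,90)=(90*31+90)%997=886 -> [19, 587, 886]
  L2: h(19,587)=(19*31+587)%997=179 h(886,886)=(886*31+886)%997=436 -> [179, 436]
  L3: h(179,436)=(179*31+436)%997=3 -> [3]
  root = 3 != target 463
Candidate B: set leaf[2] = 7 -> leaves = [97, 39, 7, 3, 90]
  L0: [97, 39, 7, 3, 90]
  L1: h(97,39)=(97*31+39)%997=55 h(7,3)=(7*31+3)%997=220 h(90,90)=(90*31+90)%997=886 -> [55, 220, 886]
  L2: h(55,220)=(55*31+220)%997=928 h(886,886)=(886*31+886)%997=436 -> [928, 436]
  L3: h(928,436)=(928*31+436)%997=291 -> [291]
  root = 291 != target 463
Candidate C: set leaf[0] = 99 -> leaves = [99, 39, 51, 3, 90]
  L0: [99, 39, 51, 3, 90]
  L1: h(99,39)=(99*31+39)%997=117 h(51,3)=(51*31+3)%997=587 h(90,90)=(90*31+90)%997=886 -> [117, 587, 886]
  L2: h(117,587)=(117*31+587)%997=226 h(886,886)=(886*31+886)%997=436 -> [226, 436]
  L3: h(226,436)=(226*31+436)%997=463 -> [463]
  root = 463 == target 463  ** MATCH **
Candidate C produces the target root.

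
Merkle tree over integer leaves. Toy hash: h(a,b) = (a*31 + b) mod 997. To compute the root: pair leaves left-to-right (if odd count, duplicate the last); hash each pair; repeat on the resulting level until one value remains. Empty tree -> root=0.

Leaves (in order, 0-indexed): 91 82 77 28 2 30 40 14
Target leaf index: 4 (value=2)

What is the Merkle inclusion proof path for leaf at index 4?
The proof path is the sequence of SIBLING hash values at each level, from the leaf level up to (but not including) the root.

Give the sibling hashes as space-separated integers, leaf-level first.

Answer: 30 257 684

Derivation:
L0 (leaves): [91, 82, 77, 28, 2, 30, 40, 14], target index=4
L1: h(91,82)=(91*31+82)%997=909 [pair 0] h(77,28)=(77*31+28)%997=421 [pair 1] h(2,30)=(2*31+30)%997=92 [pair 2] h(40,14)=(40*31+14)%997=257 [pair 3] -> [909, 421, 92, 257]
  Sibling for proof at L0: 30
L2: h(909,421)=(909*31+421)%997=684 [pair 0] h(92,257)=(92*31+257)%997=118 [pair 1] -> [684, 118]
  Sibling for proof at L1: 257
L3: h(684,118)=(684*31+118)%997=385 [pair 0] -> [385]
  Sibling for proof at L2: 684
Root: 385
Proof path (sibling hashes from leaf to root): [30, 257, 684]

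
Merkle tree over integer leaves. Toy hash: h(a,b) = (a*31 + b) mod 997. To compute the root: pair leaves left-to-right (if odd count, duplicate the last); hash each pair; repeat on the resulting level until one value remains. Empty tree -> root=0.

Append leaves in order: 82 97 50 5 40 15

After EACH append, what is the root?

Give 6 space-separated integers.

After append 82 (leaves=[82]):
  L0: [82]
  root=82
After append 97 (leaves=[82, 97]):
  L0: [82, 97]
  L1: h(82,97)=(82*31+97)%997=645 -> [645]
  root=645
After append 50 (leaves=[82, 97, 50]):
  L0: [82, 97, 50]
  L1: h(82,97)=(82*31+97)%997=645 h(50,50)=(50*31+50)%997=603 -> [645, 603]
  L2: h(645,603)=(645*31+603)%997=658 -> [658]
  root=658
After append 5 (leaves=[82, 97, 50, 5]):
  L0: [82, 97, 50, 5]
  L1: h(82,97)=(82*31+97)%997=645 h(50,5)=(50*31+5)%997=558 -> [645, 558]
  L2: h(645,558)=(645*31+558)%997=613 -> [613]
  root=613
After append 40 (leaves=[82, 97, 50, 5, 40]):
  L0: [82, 97, 50, 5, 40]
  L1: h(82,97)=(82*31+97)%997=645 h(50,5)=(50*31+5)%997=558 h(40,40)=(40*31+40)%997=283 -> [645, 558, 283]
  L2: h(645,558)=(645*31+558)%997=613 h(283,283)=(283*31+283)%997=83 -> [613, 83]
  L3: h(613,83)=(613*31+83)%997=143 -> [143]
  root=143
After append 15 (leaves=[82, 97, 50, 5, 40, 15]):
  L0: [82, 97, 50, 5, 40, 15]
  L1: h(82,97)=(82*31+97)%997=645 h(50,5)=(50*31+5)%997=558 h(40,15)=(40*31+15)%997=258 -> [645, 558, 258]
  L2: h(645,558)=(645*31+558)%997=613 h(258,258)=(258*31+258)%997=280 -> [613, 280]
  L3: h(613,280)=(613*31+280)%997=340 -> [340]
  root=340

Answer: 82 645 658 613 143 340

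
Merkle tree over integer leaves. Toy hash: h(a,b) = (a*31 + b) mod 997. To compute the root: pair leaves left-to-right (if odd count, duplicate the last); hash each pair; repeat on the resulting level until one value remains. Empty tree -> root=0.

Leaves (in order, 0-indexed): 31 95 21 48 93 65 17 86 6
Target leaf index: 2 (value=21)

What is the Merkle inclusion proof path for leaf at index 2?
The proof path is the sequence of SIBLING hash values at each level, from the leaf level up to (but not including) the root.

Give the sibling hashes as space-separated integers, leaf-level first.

Answer: 48 59 277 199

Derivation:
L0 (leaves): [31, 95, 21, 48, 93, 65, 17, 86, 6], target index=2
L1: h(31,95)=(31*31+95)%997=59 [pair 0] h(21,48)=(21*31+48)%997=699 [pair 1] h(93,65)=(93*31+65)%997=954 [pair 2] h(17,86)=(17*31+86)%997=613 [pair 3] h(6,6)=(6*31+6)%997=192 [pair 4] -> [59, 699, 954, 613, 192]
  Sibling for proof at L0: 48
L2: h(59,699)=(59*31+699)%997=534 [pair 0] h(954,613)=(954*31+613)%997=277 [pair 1] h(192,192)=(192*31+192)%997=162 [pair 2] -> [534, 277, 162]
  Sibling for proof at L1: 59
L3: h(534,277)=(534*31+277)%997=879 [pair 0] h(162,162)=(162*31+162)%997=199 [pair 1] -> [879, 199]
  Sibling for proof at L2: 277
L4: h(879,199)=(879*31+199)%997=529 [pair 0] -> [529]
  Sibling for proof at L3: 199
Root: 529
Proof path (sibling hashes from leaf to root): [48, 59, 277, 199]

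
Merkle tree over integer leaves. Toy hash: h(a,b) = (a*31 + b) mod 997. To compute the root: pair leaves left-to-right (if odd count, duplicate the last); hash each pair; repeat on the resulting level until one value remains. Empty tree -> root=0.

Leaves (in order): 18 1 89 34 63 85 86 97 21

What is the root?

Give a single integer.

L0: [18, 1, 89, 34, 63, 85, 86, 97, 21]
L1: h(18,1)=(18*31+1)%997=559 h(89,34)=(89*31+34)%997=799 h(63,85)=(63*31+85)%997=44 h(86,97)=(86*31+97)%997=769 h(21,21)=(21*31+21)%997=672 -> [559, 799, 44, 769, 672]
L2: h(559,799)=(559*31+799)%997=182 h(44,769)=(44*31+769)%997=139 h(672,672)=(672*31+672)%997=567 -> [182, 139, 567]
L3: h(182,139)=(182*31+139)%997=796 h(567,567)=(567*31+567)%997=198 -> [796, 198]
L4: h(796,198)=(796*31+198)%997=946 -> [946]

Answer: 946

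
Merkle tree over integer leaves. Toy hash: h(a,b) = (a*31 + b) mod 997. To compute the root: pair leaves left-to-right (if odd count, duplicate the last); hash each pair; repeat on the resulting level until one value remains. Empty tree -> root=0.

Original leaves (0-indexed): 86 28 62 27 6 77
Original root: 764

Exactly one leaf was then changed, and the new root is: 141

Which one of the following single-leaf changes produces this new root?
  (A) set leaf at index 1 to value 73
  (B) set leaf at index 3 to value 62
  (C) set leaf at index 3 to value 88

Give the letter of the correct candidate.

Original leaves: [86, 28, 62, 27, 6, 77]
Target new root: 141
Try each candidate change and compute the resulting root:
Candidate A: set leaf[1] = 73 -> leaves = [86, 73, 62, 27, 6, 77]
  L0: [86, 73, 62, 27, 6, 77]
  L1: h(86,73)=(86*31+73)%997=745 h(62,27)=(62*31+27)%997=952 h(6,77)=(6*31+77)%997=263 -> [745, 952, 263]
  L2: h(745,952)=(745*31+952)%997=119 h(263,263)=(263*31+263)%997=440 -> [119, 440]
  L3: h(119,440)=(119*31+440)%997=141 -> [141]
  root = 141 == target 141  ** MATCH **
Candidate B: set leaf[3] = 62 -> leaves = [86, 28, 62, 62, 6, 77]
  L0: [86, 28, 62, 62, 6, 77]
  L1: h(86,28)=(86*31+28)%997=700 h(62,62)=(62*31+62)%997=987 h(6,77)=(6*31+77)%997=263 -> [700, 987, 263]
  L2: h(700,987)=(700*31+987)%997=753 h(263,263)=(263*31+263)%997=440 -> [753, 440]
  L3: h(753,440)=(753*31+440)%997=852 -> [852]
  root = 852 != target 141
Candidate C: set leaf[3] = 88 -> leaves = [86, 28, 62, 88, 6, 77]
  L0: [86, 28, 62, 88, 6, 77]
  L1: h(86,28)=(86*31+28)%997=700 h(62,88)=(62*31+88)%997=16 h(6,77)=(6*31+77)%997=263 -> [700, 16, 263]
  L2: h(700,16)=(700*31+16)%997=779 h(263,263)=(263*31+263)%997=440 -> [779, 440]
  L3: h(779,440)=(779*31+440)%997=661 -> [661]
  root = 661 != target 141
Candidate A produces the target root.

Answer: A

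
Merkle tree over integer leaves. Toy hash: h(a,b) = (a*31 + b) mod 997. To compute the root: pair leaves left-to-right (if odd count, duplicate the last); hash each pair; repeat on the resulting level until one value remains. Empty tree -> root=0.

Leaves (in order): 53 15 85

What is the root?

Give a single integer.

Answer: 280

Derivation:
L0: [53, 15, 85]
L1: h(53,15)=(53*31+15)%997=661 h(85,85)=(85*31+85)%997=726 -> [661, 726]
L2: h(661,726)=(661*31+726)%997=280 -> [280]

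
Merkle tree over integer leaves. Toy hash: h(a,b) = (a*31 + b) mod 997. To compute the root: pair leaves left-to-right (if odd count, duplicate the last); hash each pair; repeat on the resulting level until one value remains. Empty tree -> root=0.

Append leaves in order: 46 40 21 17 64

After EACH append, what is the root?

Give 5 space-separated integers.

After append 46 (leaves=[46]):
  L0: [46]
  root=46
After append 40 (leaves=[46, 40]):
  L0: [46, 40]
  L1: h(46,40)=(46*31+40)%997=469 -> [469]
  root=469
After append 21 (leaves=[46, 40, 21]):
  L0: [46, 40, 21]
  L1: h(46,40)=(46*31+40)%997=469 h(21,21)=(21*31+21)%997=672 -> [469, 672]
  L2: h(469,672)=(469*31+672)%997=256 -> [256]
  root=256
After append 17 (leaves=[46, 40, 21, 17]):
  L0: [46, 40, 21, 17]
  L1: h(46,40)=(46*31+40)%997=469 h(21,17)=(21*31+17)%997=668 -> [469, 668]
  L2: h(469,668)=(469*31+668)%997=252 -> [252]
  root=252
After append 64 (leaves=[46, 40, 21, 17, 64]):
  L0: [46, 40, 21, 17, 64]
  L1: h(46,40)=(46*31+40)%997=469 h(21,17)=(21*31+17)%997=668 h(64,64)=(64*31+64)%997=54 -> [469, 668, 54]
  L2: h(469,668)=(469*31+668)%997=252 h(54,54)=(54*31+54)%997=731 -> [252, 731]
  L3: h(252,731)=(252*31+731)%997=567 -> [567]
  root=567

Answer: 46 469 256 252 567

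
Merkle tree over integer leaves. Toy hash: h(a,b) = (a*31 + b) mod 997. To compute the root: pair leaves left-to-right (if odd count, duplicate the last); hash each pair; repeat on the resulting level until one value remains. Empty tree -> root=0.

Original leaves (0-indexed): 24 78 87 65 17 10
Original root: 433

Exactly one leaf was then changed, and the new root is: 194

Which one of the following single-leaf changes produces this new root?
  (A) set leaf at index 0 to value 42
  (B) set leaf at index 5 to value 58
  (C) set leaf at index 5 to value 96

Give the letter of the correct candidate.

Answer: C

Derivation:
Original leaves: [24, 78, 87, 65, 17, 10]
Target new root: 194
Try each candidate change and compute the resulting root:
Candidate A: set leaf[0] = 42 -> leaves = [42, 78, 87, 65, 17, 10]
  L0: [42, 78, 87, 65, 17, 10]
  L1: h(42,78)=(42*31+78)%997=383 h(87,65)=(87*31+65)%997=768 h(17,10)=(17*31+10)%997=537 -> [383, 768, 537]
  L2: h(383,768)=(383*31+768)%997=677 h(537,537)=(537*31+537)%997=235 -> [677, 235]
  L3: h(677,235)=(677*31+235)%997=285 -> [285]
  root = 285 != target 194
Candidate B: set leaf[5] = 58 -> leaves = [24, 78, 87, 65, 17, 58]
  L0: [24, 78, 87, 65, 17, 58]
  L1: h(24,78)=(24*31+78)%997=822 h(87,65)=(87*31+65)%997=768 h(17,58)=(17*31+58)%997=585 -> [822, 768, 585]
  L2: h(822,768)=(822*31+768)%997=328 h(585,585)=(585*31+585)%997=774 -> [328, 774]
  L3: h(328,774)=(328*31+774)%997=972 -> [972]
  root = 972 != target 194
Candidate C: set leaf[5] = 96 -> leaves = [24, 78, 87, 65, 17, 96]
  L0: [24, 78, 87, 65, 17, 96]
  L1: h(24,78)=(24*31+78)%997=822 h(87,65)=(87*31+65)%997=768 h(17,96)=(17*31+96)%997=623 -> [822, 768, 623]
  L2: h(822,768)=(822*31+768)%997=328 h(623,623)=(623*31+623)%997=993 -> [328, 993]
  L3: h(328,993)=(328*31+993)%997=194 -> [194]
  root = 194 == target 194  ** MATCH **
Candidate C produces the target root.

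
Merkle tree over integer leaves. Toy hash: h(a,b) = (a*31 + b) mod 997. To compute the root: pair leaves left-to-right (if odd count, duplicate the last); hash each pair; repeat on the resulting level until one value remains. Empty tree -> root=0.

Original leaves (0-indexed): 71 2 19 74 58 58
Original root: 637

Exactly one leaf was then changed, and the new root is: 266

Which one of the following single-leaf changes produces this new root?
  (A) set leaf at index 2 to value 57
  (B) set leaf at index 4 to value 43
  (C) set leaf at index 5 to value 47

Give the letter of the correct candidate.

Original leaves: [71, 2, 19, 74, 58, 58]
Target new root: 266
Try each candidate change and compute the resulting root:
Candidate A: set leaf[2] = 57 -> leaves = [71, 2, 57, 74, 58, 58]
  L0: [71, 2, 57, 74, 58, 58]
  L1: h(71,2)=(71*31+2)%997=209 h(57,74)=(57*31+74)%997=844 h(58,58)=(58*31+58)%997=859 -> [209, 844, 859]
  L2: h(209,844)=(209*31+844)%997=344 h(859,859)=(859*31+859)%997=569 -> [344, 569]
  L3: h(344,569)=(344*31+569)%997=266 -> [266]
  root = 266 == target 266  ** MATCH **
Candidate B: set leaf[4] = 43 -> leaves = [71, 2, 19, 74, 43, 58]
  L0: [71, 2, 19, 74, 43, 58]
  L1: h(71,2)=(71*31+2)%997=209 h(19,74)=(19*31+74)%997=663 h(43,58)=(43*31+58)%997=394 -> [209, 663, 394]
  L2: h(209,663)=(209*31+663)%997=163 h(394,394)=(394*31+394)%997=644 -> [163, 644]
  L3: h(163,644)=(163*31+644)%997=712 -> [712]
  root = 712 != target 266
Candidate C: set leaf[5] = 47 -> leaves = [71, 2, 19, 74, 58, 47]
  L0: [71, 2, 19, 74, 58, 47]
  L1: h(71,2)=(71*31+2)%997=209 h(19,74)=(19*31+74)%997=663 h(58,47)=(58*31+47)%997=848 -> [209, 663, 848]
  L2: h(209,663)=(209*31+663)%997=163 h(848,848)=(848*31+848)%997=217 -> [163, 217]
  L3: h(163,217)=(163*31+217)%997=285 -> [285]
  root = 285 != target 266
Candidate A produces the target root.

Answer: A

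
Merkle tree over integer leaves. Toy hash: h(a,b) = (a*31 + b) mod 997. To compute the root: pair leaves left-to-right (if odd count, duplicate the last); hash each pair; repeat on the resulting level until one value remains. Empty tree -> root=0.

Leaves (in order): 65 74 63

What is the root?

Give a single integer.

L0: [65, 74, 63]
L1: h(65,74)=(65*31+74)%997=95 h(63,63)=(63*31+63)%997=22 -> [95, 22]
L2: h(95,22)=(95*31+22)%997=973 -> [973]

Answer: 973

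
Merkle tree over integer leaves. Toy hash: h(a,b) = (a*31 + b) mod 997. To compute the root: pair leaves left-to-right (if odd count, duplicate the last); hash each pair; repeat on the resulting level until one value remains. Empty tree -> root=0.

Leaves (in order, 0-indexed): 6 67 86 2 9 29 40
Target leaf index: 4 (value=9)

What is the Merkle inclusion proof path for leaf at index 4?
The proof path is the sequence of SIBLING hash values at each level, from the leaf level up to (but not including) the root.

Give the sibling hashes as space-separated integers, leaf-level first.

Answer: 29 283 541

Derivation:
L0 (leaves): [6, 67, 86, 2, 9, 29, 40], target index=4
L1: h(6,67)=(6*31+67)%997=253 [pair 0] h(86,2)=(86*31+2)%997=674 [pair 1] h(9,29)=(9*31+29)%997=308 [pair 2] h(40,40)=(40*31+40)%997=283 [pair 3] -> [253, 674, 308, 283]
  Sibling for proof at L0: 29
L2: h(253,674)=(253*31+674)%997=541 [pair 0] h(308,283)=(308*31+283)%997=858 [pair 1] -> [541, 858]
  Sibling for proof at L1: 283
L3: h(541,858)=(541*31+858)%997=680 [pair 0] -> [680]
  Sibling for proof at L2: 541
Root: 680
Proof path (sibling hashes from leaf to root): [29, 283, 541]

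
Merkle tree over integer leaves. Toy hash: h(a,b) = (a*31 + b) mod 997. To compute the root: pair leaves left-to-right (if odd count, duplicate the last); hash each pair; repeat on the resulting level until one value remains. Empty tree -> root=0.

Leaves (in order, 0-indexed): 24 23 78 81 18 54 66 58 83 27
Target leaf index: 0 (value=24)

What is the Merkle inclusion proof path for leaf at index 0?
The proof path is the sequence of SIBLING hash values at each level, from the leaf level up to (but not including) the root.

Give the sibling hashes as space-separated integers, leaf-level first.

Answer: 23 505 139 410

Derivation:
L0 (leaves): [24, 23, 78, 81, 18, 54, 66, 58, 83, 27], target index=0
L1: h(24,23)=(24*31+23)%997=767 [pair 0] h(78,81)=(78*31+81)%997=505 [pair 1] h(18,54)=(18*31+54)%997=612 [pair 2] h(66,58)=(66*31+58)%997=110 [pair 3] h(83,27)=(83*31+27)%997=606 [pair 4] -> [767, 505, 612, 110, 606]
  Sibling for proof at L0: 23
L2: h(767,505)=(767*31+505)%997=354 [pair 0] h(612,110)=(612*31+110)%997=139 [pair 1] h(606,606)=(606*31+606)%997=449 [pair 2] -> [354, 139, 449]
  Sibling for proof at L1: 505
L3: h(354,139)=(354*31+139)%997=146 [pair 0] h(449,449)=(449*31+449)%997=410 [pair 1] -> [146, 410]
  Sibling for proof at L2: 139
L4: h(146,410)=(146*31+410)%997=948 [pair 0] -> [948]
  Sibling for proof at L3: 410
Root: 948
Proof path (sibling hashes from leaf to root): [23, 505, 139, 410]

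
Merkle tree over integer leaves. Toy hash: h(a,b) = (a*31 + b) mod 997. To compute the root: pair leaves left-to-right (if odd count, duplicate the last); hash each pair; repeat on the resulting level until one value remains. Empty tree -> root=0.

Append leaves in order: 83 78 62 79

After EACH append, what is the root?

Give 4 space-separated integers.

After append 83 (leaves=[83]):
  L0: [83]
  root=83
After append 78 (leaves=[83, 78]):
  L0: [83, 78]
  L1: h(83,78)=(83*31+78)%997=657 -> [657]
  root=657
After append 62 (leaves=[83, 78, 62]):
  L0: [83, 78, 62]
  L1: h(83,78)=(83*31+78)%997=657 h(62,62)=(62*31+62)%997=987 -> [657, 987]
  L2: h(657,987)=(657*31+987)%997=417 -> [417]
  root=417
After append 79 (leaves=[83, 78, 62, 79]):
  L0: [83, 78, 62, 79]
  L1: h(83,78)=(83*31+78)%997=657 h(62,79)=(62*31+79)%997=7 -> [657, 7]
  L2: h(657,7)=(657*31+7)%997=434 -> [434]
  root=434

Answer: 83 657 417 434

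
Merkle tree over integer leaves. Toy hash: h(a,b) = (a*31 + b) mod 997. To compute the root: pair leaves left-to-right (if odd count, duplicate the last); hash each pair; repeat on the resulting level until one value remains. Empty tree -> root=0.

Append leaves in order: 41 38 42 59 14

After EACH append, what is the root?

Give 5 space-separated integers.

Answer: 41 312 49 66 430

Derivation:
After append 41 (leaves=[41]):
  L0: [41]
  root=41
After append 38 (leaves=[41, 38]):
  L0: [41, 38]
  L1: h(41,38)=(41*31+38)%997=312 -> [312]
  root=312
After append 42 (leaves=[41, 38, 42]):
  L0: [41, 38, 42]
  L1: h(41,38)=(41*31+38)%997=312 h(42,42)=(42*31+42)%997=347 -> [312, 347]
  L2: h(312,347)=(312*31+347)%997=49 -> [49]
  root=49
After append 59 (leaves=[41, 38, 42, 59]):
  L0: [41, 38, 42, 59]
  L1: h(41,38)=(41*31+38)%997=312 h(42,59)=(42*31+59)%997=364 -> [312, 364]
  L2: h(312,364)=(312*31+364)%997=66 -> [66]
  root=66
After append 14 (leaves=[41, 38, 42, 59, 14]):
  L0: [41, 38, 42, 59, 14]
  L1: h(41,38)=(41*31+38)%997=312 h(42,59)=(42*31+59)%997=364 h(14,14)=(14*31+14)%997=448 -> [312, 364, 448]
  L2: h(312,364)=(312*31+364)%997=66 h(448,448)=(448*31+448)%997=378 -> [66, 378]
  L3: h(66,378)=(66*31+378)%997=430 -> [430]
  root=430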